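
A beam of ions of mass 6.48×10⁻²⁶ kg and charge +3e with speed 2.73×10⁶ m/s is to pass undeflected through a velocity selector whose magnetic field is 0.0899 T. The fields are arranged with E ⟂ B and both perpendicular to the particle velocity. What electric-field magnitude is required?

E = 2.45×10⁵ V/m

For straight-line motion qE = qvB, so E = vB.
E = 2.73×10⁶ × 0.0899 = 2.45×10⁵ V/m.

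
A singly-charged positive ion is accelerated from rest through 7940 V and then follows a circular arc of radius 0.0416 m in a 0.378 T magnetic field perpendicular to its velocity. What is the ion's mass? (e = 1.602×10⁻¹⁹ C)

m ≈ 2.49×10⁻²⁷ kg

Combine |q|V = ½mv² and r = mv/(|q|B): eliminate v to get m = qB²r²/(2V).
m = (1.602×10⁻¹⁹)(0.378)²(0.0416)²/(2·7940) ≈ 2.49×10⁻²⁷ kg.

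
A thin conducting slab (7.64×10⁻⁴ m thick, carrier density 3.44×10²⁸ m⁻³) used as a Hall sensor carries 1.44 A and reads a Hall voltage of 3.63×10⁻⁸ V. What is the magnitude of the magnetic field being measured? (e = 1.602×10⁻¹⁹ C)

B ≈ 0.106 T

From V_H = IB/(n e t), B = V_H n e t / I.
B = (3.63×10⁻⁸)(3.44×10²⁸)(1.602×10⁻¹⁹)(7.64×10⁻⁴)/1.44 ≈ 0.106 T.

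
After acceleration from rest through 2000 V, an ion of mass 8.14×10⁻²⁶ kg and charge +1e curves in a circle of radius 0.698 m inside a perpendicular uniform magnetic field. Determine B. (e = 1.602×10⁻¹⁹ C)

B ≈ 0.0646 T

v = √(2|q|V/m) = √(2·1.602×10⁻¹⁹·2000/8.14×10⁻²⁶) ≈ 8.873×10⁴ m/s.
B = mv/(|q|r) = (8.14×10⁻²⁶)(8.873×10⁴)/((1.602×10⁻¹⁹)(0.698)) ≈ 0.0646 T.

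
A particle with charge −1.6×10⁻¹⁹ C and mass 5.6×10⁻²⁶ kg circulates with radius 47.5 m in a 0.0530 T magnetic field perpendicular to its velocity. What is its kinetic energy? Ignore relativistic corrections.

v = |q|Br/m, then KE = ½mv² = (qBr)²/(2m).
v = (1.6×10⁻¹⁹)(0.0530)(47.5)/5.6×10⁻²⁶ ≈ 7.193×10⁶ m/s.
KE = ½(5.6×10⁻²⁶)(7.193×10⁶)² ≈ 1.45×10⁻¹² J.

KE ≈ 1.45×10⁻¹² J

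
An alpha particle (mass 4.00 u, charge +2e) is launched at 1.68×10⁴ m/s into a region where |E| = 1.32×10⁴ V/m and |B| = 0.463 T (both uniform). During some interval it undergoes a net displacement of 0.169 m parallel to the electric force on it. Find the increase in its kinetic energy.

ΔKE ≈ 7.15×10⁻¹⁶ J

The magnetic force is always ⟂ v and does no work; only the electric force changes KE.
ΔKE = F_E · d = |q|E d = (3.204×10⁻¹⁹)(1.32×10⁴)(0.169) ≈ 7.15×10⁻¹⁶ J.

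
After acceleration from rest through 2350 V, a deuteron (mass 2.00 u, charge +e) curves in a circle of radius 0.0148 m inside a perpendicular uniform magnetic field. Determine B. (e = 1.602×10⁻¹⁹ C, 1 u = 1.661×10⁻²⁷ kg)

v = √(2|q|V/m) = √(2·1.602×10⁻¹⁹·2350/3.322×10⁻²⁷) ≈ 4.761×10⁵ m/s.
B = mv/(|q|r) = (3.322×10⁻²⁷)(4.761×10⁵)/((1.602×10⁻¹⁹)(0.0148)) ≈ 0.667 T.

B ≈ 0.667 T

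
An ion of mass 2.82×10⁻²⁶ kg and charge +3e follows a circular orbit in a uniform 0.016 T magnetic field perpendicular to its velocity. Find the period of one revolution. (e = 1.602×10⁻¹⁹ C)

The cyclotron period depends only on m, q, B: T = 2πm/(|q|B).
T = 2π(2.82×10⁻²⁶)/((4.806×10⁻¹⁹)(0.016)) ≈ 2.3×10⁻⁵ s.

T ≈ 2.3×10⁻⁵ s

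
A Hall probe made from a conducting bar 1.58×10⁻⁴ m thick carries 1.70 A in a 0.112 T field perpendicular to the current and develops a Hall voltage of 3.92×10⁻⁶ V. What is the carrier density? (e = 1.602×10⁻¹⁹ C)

n ≈ 1.92×10²⁷ m⁻³

From V_H = IB/(n e t), n = IB/(V_H e t).
n = (1.70)(0.112)/((3.92×10⁻⁶)(1.602×10⁻¹⁹)(1.58×10⁻⁴)) ≈ 1.92×10²⁷ m⁻³.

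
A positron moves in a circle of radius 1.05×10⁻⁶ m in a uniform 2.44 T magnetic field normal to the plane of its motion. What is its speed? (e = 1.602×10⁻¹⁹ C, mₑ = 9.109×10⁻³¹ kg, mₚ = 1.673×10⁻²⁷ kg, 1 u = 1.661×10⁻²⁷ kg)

From |q|vB = mv²/r, v = |q|Br/m.
v = (1.602×10⁻¹⁹)(2.44)(1.05×10⁻⁶)/9.109×10⁻³¹ ≈ 4.51×10⁵ m/s.

v ≈ 4.51×10⁵ m/s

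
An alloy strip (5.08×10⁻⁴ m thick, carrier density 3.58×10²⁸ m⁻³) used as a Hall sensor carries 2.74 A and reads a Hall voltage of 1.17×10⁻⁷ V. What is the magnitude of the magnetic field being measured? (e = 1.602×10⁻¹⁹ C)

From V_H = IB/(n e t), B = V_H n e t / I.
B = (1.17×10⁻⁷)(3.58×10²⁸)(1.602×10⁻¹⁹)(5.08×10⁻⁴)/2.74 ≈ 0.124 T.

B ≈ 0.124 T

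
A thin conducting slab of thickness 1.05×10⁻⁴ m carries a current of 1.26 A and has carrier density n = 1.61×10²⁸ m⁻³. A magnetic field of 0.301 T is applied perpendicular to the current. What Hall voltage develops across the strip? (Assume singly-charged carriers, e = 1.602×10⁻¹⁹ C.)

V_H = IB/(n e t).
V_H = (1.26)(0.301)/((1.61×10²⁸)(1.602×10⁻¹⁹)(1.05×10⁻⁴)) ≈ 1.40×10⁻⁶ V.

V_H ≈ 1.40×10⁻⁶ V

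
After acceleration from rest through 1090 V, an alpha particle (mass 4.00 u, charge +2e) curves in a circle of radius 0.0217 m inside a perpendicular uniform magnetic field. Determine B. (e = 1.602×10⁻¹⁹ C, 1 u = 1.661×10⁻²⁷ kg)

v = √(2|q|V/m) = √(2·3.204×10⁻¹⁹·1090/6.644×10⁻²⁷) ≈ 3.242×10⁵ m/s.
B = mv/(|q|r) = (6.644×10⁻²⁷)(3.242×10⁵)/((3.204×10⁻¹⁹)(0.0217)) ≈ 0.310 T.

B ≈ 0.310 T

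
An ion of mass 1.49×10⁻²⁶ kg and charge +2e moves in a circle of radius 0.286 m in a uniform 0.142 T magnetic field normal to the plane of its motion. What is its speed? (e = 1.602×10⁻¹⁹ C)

From |q|vB = mv²/r, v = |q|Br/m.
v = (3.204×10⁻¹⁹)(0.142)(0.286)/1.49×10⁻²⁶ ≈ 8.73×10⁵ m/s.

v ≈ 8.73×10⁵ m/s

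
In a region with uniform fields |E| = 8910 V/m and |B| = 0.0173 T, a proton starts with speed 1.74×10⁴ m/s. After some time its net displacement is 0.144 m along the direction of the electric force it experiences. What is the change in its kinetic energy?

The magnetic force is always ⟂ v and does no work; only the electric force changes KE.
ΔKE = F_E · d = |q|E d = (1.602×10⁻¹⁹)(8910)(0.144) ≈ 2.06×10⁻¹⁶ J.

ΔKE ≈ 2.06×10⁻¹⁶ J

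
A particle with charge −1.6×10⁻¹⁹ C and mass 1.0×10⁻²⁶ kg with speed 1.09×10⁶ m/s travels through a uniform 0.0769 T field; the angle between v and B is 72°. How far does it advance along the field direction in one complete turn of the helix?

p ≈ 1.72 m

v∥ = v cosθ = 1.09×10⁶·cos72° ≈ 3.368×10⁵ m/s.
T = 2πm/(|q|B) = 2π(1.0×10⁻²⁶)/((1.6×10⁻¹⁹)(0.0769)) ≈ 5.107×10⁻⁶ s.
pitch = v∥ T = (3.368×10⁵)(5.107×10⁻⁶) ≈ 1.72 m.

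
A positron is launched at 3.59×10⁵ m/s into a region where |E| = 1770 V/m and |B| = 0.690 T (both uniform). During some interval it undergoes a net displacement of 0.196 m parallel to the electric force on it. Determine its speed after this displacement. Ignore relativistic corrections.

B does no work; ΔKE = |q|E d.
½mv_f² = ½mv₀² + |q|Ed = ½(9.109×10⁻³¹)(3.59×10⁵)² + (1.602×10⁻¹⁹)(1770)(0.196) ≈ 5.870×10⁻²⁰ J + 5.558×10⁻¹⁷ J ≈ 5.564×10⁻¹⁷ J.
v_f = √(2·5.564×10⁻¹⁷/9.109×10⁻³¹) ≈ 1.11×10⁷ m/s.

v_f ≈ 1.11×10⁷ m/s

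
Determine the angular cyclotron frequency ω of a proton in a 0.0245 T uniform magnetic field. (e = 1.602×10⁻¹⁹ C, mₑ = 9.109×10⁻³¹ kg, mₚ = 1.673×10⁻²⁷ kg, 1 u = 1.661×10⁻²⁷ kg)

ω = |q|B/m.
ω = (1.602×10⁻¹⁹)(0.0245)/1.673×10⁻²⁷ ≈ 2.35×10⁶ rad/s.

ω ≈ 2.35×10⁶ rad/s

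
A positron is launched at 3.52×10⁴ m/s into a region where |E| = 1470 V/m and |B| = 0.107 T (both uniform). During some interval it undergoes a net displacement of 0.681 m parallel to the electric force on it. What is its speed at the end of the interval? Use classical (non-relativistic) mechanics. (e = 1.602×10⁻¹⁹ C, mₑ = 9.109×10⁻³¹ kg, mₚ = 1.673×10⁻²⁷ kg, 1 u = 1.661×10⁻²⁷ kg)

v_f ≈ 1.88×10⁷ m/s

B does no work; ΔKE = |q|E d.
½mv_f² = ½mv₀² + |q|Ed = ½(9.109×10⁻³¹)(3.52×10⁴)² + (1.602×10⁻¹⁹)(1470)(0.681) ≈ 5.643×10⁻²² J + 1.604×10⁻¹⁶ J ≈ 1.604×10⁻¹⁶ J.
v_f = √(2·1.604×10⁻¹⁶/9.109×10⁻³¹) ≈ 1.88×10⁷ m/s.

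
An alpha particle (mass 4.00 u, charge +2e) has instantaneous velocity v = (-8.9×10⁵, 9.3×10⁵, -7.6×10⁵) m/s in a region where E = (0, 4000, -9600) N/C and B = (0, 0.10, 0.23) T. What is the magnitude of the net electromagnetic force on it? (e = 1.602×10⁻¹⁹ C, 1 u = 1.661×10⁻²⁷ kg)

|F| ≈ 1.19×10⁻¹³ N

v×B = (2.90×10⁵, 2.05×10⁵, -8.90×10⁴) N/C.
E + v×B = (2.90×10⁵, 2.09×10⁵, -9.86×10⁴) N/C.
F = q(E + v×B) = (3.204×10⁻¹⁹ C)·(2.90×10⁵, 2.09×10⁵, -9.86×10⁴) = (9.29×10⁻¹⁴, 6.69×10⁻¹⁴, -3.16×10⁻¹⁴) N.
|F| = 1.19×10⁻¹³ N.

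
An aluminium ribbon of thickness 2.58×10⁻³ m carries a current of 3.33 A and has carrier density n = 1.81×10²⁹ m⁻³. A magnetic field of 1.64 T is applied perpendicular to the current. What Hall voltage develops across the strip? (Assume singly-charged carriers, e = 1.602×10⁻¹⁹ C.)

V_H = IB/(n e t).
V_H = (3.33)(1.64)/((1.81×10²⁹)(1.602×10⁻¹⁹)(2.58×10⁻³)) ≈ 7.30×10⁻⁸ V.

V_H ≈ 7.30×10⁻⁸ V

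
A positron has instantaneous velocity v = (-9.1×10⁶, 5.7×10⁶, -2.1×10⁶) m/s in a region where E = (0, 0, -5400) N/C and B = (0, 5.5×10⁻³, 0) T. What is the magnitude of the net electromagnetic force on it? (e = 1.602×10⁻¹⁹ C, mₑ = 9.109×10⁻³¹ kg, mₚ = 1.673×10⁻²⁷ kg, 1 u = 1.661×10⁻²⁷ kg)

v×B = (1.16×10⁴, 0, -5.00×10⁴) N/C.
E + v×B = (1.16×10⁴, 0, -5.54×10⁴) N/C.
F = q(E + v×B) = (1.602×10⁻¹⁹ C)·(1.16×10⁴, 0, -5.54×10⁴) = (1.85×10⁻¹⁵, 0, -8.88×10⁻¹⁵) N.
|F| = 9.07×10⁻¹⁵ N.

|F| ≈ 9.07×10⁻¹⁵ N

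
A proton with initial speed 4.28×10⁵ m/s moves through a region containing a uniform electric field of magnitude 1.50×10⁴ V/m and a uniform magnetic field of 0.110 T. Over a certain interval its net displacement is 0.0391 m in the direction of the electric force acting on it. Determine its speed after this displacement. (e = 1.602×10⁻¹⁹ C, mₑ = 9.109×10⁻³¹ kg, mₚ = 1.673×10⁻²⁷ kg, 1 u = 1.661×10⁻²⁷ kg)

B does no work; ΔKE = |q|E d.
½mv_f² = ½mv₀² + |q|Ed = ½(1.673×10⁻²⁷)(4.28×10⁵)² + (1.602×10⁻¹⁹)(1.50×10⁴)(0.0391) ≈ 1.532×10⁻¹⁶ J + 9.396×10⁻¹⁷ J ≈ 2.472×10⁻¹⁶ J.
v_f = √(2·2.472×10⁻¹⁶/1.673×10⁻²⁷) ≈ 5.44×10⁵ m/s.

v_f ≈ 5.44×10⁵ m/s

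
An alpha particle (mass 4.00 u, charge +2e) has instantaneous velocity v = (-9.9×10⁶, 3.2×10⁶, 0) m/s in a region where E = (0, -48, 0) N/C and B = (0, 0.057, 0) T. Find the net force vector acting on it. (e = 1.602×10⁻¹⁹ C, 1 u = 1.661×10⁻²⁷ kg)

v×B = (0, 0, -5.64×10⁵) N/C.
E + v×B = (0, -48.0, -5.64×10⁵) N/C.
F = q(E + v×B) = (3.204×10⁻¹⁹ C)·(0, -48.0, -5.64×10⁵) = (0, -1.54×10⁻¹⁷, -1.81×10⁻¹³) N.

F ≈ (0, -1.54×10⁻¹⁷, -1.81×10⁻¹³) N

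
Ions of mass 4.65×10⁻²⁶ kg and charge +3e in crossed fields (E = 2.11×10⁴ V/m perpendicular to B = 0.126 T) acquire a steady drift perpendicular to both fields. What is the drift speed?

The steady drift has the magnetic force balancing the electric force, so v_d = E/B.
v_d = 2.11×10⁴/0.126 = 1.67×10⁵ m/s.

v_d ≈ 1.67×10⁵ m/s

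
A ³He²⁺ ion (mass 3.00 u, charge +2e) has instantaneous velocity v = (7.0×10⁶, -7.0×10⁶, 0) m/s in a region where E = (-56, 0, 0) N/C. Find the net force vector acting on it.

F ≈ (-1.79×10⁻¹⁷, 0, 0) N

Only an electric field acts, so F = qE = (3.204×10⁻¹⁹ C)·(-56.0, 0, 0) = (-1.79×10⁻¹⁷, 0, 0) N.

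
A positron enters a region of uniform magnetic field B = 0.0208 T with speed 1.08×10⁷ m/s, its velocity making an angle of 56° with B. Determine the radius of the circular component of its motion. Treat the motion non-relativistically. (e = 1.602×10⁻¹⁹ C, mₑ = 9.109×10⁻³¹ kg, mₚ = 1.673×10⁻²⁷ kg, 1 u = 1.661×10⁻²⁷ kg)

v⊥ = v sinθ = 1.08×10⁷·sin56° ≈ 8.954×10⁶ m/s.
r = m v⊥/(|q|B) = (9.109×10⁻³¹)(8.954×10⁶)/((1.602×10⁻¹⁹)(0.0208)) ≈ 2.45×10⁻³ m.

r ≈ 2.45×10⁻³ m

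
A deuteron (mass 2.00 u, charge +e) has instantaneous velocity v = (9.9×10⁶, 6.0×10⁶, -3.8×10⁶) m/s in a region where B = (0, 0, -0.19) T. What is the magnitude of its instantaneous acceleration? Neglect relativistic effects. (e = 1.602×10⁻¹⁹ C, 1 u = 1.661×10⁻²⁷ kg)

v×B = (-1.14×10⁶, 1.88×10⁶, 0) N/C.
F = q v×B = (1.602×10⁻¹⁹ C)·(-1.14×10⁶, 1.88×10⁶, 0) = (-1.83×10⁻¹³, 3.01×10⁻¹³, 0) N.
|a| = |F|/m = 3.524×10⁻¹³/3.322×10⁻²⁷ ≈ 1.06×10¹⁴ m/s².

|a| ≈ 1.06×10¹⁴ m/s²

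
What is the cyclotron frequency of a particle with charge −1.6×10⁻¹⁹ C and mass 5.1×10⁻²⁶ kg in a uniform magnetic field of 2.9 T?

f = |q|B/(2πm).
f = (1.6×10⁻¹⁹)(2.9)/(2π·5.1×10⁻²⁶) ≈ 1.4×10⁶ Hz.

f ≈ 1.4×10⁶ Hz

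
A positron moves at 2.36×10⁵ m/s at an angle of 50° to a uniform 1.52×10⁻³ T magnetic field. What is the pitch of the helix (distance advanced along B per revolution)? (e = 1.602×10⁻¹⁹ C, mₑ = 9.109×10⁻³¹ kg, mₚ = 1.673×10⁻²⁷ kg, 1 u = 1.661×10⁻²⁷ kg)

v∥ = v cosθ = 2.36×10⁵·cos50° ≈ 1.517×10⁵ m/s.
T = 2πm/(|q|B) = 2π(9.109×10⁻³¹)/((1.602×10⁻¹⁹)(1.52×10⁻³)) ≈ 2.350×10⁻⁸ s.
pitch = v∥ T = (1.517×10⁵)(2.350×10⁻⁸) ≈ 3.57×10⁻³ m.

p ≈ 3.57×10⁻³ m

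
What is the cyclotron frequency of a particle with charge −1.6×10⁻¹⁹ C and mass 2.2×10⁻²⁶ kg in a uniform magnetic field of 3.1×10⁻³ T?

f ≈ 3600 Hz

f = |q|B/(2πm).
f = (1.6×10⁻¹⁹)(3.1×10⁻³)/(2π·2.2×10⁻²⁶) ≈ 3600 Hz.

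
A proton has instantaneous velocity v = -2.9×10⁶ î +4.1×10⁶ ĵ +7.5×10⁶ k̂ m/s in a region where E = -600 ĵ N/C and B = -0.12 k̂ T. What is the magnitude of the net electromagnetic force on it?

v×B = (-4.92×10⁵, -3.48×10⁵, 0) N/C.
E + v×B = (-4.92×10⁵, -3.49×10⁵, 0) N/C.
F = q(E + v×B) = (1.602×10⁻¹⁹ C)·(-4.92×10⁵, -3.49×10⁵, 0) = (-7.88×10⁻¹⁴, -5.58×10⁻¹⁴, 0) N.
|F| = 9.66×10⁻¹⁴ N.

|F| ≈ 9.66×10⁻¹⁴ N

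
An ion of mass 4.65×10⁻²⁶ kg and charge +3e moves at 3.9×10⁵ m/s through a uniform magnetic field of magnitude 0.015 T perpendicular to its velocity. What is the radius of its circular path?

The magnetic force provides the centripetal force: |q|vB = mv²/r.
r = mv/(|q|B) = (4.65×10⁻²⁶)(3.9×10⁵)/((4.806×10⁻¹⁹)(0.015)) ≈ 2.5 m.

r ≈ 2.5 m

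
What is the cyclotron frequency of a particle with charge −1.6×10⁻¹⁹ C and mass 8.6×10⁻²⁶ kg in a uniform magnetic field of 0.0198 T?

f = |q|B/(2πm).
f = (1.6×10⁻¹⁹)(0.0198)/(2π·8.6×10⁻²⁶) ≈ 5860 Hz.

f ≈ 5860 Hz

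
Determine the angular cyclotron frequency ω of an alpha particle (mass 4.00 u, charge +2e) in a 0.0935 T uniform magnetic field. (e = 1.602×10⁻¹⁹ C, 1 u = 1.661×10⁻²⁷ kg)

ω ≈ 4.51×10⁶ rad/s

ω = |q|B/m.
ω = (3.204×10⁻¹⁹)(0.0935)/6.644×10⁻²⁷ ≈ 4.51×10⁶ rad/s.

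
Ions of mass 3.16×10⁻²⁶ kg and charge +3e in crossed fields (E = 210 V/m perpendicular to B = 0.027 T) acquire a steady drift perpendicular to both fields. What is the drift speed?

v_d ≈ 7800 m/s

The steady drift has the magnetic force balancing the electric force, so v_d = E/B.
v_d = 210/0.027 = 7800 m/s.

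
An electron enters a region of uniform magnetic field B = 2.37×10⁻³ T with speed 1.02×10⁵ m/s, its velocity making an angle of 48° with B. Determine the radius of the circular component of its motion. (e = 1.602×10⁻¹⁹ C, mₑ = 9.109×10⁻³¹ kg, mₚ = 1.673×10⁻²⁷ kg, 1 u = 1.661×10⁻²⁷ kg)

v⊥ = v sinθ = 1.02×10⁵·sin48° ≈ 7.580×10⁴ m/s.
r = m v⊥/(|q|B) = (9.109×10⁻³¹)(7.580×10⁴)/((1.602×10⁻¹⁹)(2.37×10⁻³)) ≈ 1.82×10⁻⁴ m.

r ≈ 1.82×10⁻⁴ m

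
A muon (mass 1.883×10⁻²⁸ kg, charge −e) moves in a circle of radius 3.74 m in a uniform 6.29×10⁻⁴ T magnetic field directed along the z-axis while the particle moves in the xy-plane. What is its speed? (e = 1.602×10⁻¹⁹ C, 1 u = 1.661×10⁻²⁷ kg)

From |q|vB = mv²/r, v = |q|Br/m.
v = (1.602×10⁻¹⁹)(6.29×10⁻⁴)(3.74)/1.883×10⁻²⁸ ≈ 2.00×10⁶ m/s.

v ≈ 2.00×10⁶ m/s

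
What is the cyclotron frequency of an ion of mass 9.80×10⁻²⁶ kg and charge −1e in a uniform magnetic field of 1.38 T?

f = |q|B/(2πm).
f = (1.602×10⁻¹⁹)(1.38)/(2π·9.80×10⁻²⁶) ≈ 3.59×10⁵ Hz.

f ≈ 3.59×10⁵ Hz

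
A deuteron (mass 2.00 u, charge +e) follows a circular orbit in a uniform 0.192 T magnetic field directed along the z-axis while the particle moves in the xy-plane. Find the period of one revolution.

The cyclotron period depends only on m, q, B: T = 2πm/(|q|B).
T = 2π(3.322×10⁻²⁷)/((1.602×10⁻¹⁹)(0.192)) ≈ 6.79×10⁻⁷ s.

T ≈ 6.79×10⁻⁷ s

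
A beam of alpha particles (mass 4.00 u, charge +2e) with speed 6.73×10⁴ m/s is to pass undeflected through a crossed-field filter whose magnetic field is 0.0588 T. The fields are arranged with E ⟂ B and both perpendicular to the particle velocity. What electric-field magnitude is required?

E = 3960 V/m

For straight-line motion qE = qvB, so E = vB.
E = 6.73×10⁴ × 0.0588 = 3960 V/m.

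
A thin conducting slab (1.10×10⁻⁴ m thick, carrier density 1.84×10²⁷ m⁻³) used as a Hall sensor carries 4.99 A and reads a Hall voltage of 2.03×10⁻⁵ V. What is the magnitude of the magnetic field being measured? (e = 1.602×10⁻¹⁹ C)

From V_H = IB/(n e t), B = V_H n e t / I.
B = (2.03×10⁻⁵)(1.84×10²⁷)(1.602×10⁻¹⁹)(1.10×10⁻⁴)/4.99 ≈ 0.132 T.

B ≈ 0.132 T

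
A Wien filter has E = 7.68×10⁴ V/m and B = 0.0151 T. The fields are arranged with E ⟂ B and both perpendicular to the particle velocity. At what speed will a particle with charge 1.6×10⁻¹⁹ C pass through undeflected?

v = 5.09×10⁶ m/s

For undeflected motion the electric and magnetic forces balance: qE = qvB.
v = E/B = 7.68×10⁴/0.0151 = 5.09×10⁶ m/s.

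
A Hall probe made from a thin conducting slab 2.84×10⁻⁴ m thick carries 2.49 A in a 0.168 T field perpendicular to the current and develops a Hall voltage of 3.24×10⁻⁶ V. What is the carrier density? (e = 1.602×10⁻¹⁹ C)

From V_H = IB/(n e t), n = IB/(V_H e t).
n = (2.49)(0.168)/((3.24×10⁻⁶)(1.602×10⁻¹⁹)(2.84×10⁻⁴)) ≈ 2.84×10²⁷ m⁻³.

n ≈ 2.84×10²⁷ m⁻³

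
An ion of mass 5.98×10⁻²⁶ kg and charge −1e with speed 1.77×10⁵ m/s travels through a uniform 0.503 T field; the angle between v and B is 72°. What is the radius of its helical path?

v⊥ = v sinθ = 1.77×10⁵·sin72° ≈ 1.683×10⁵ m/s.
r = m v⊥/(|q|B) = (5.98×10⁻²⁶)(1.683×10⁵)/((1.602×10⁻¹⁹)(0.503)) ≈ 0.125 m.

r ≈ 0.125 m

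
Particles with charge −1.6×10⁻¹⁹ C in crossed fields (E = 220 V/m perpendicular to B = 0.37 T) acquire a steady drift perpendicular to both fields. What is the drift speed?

v_d ≈ 590 m/s

The E×B drift speed is v_d = E/B.
v_d = 220/0.37 = 590 m/s.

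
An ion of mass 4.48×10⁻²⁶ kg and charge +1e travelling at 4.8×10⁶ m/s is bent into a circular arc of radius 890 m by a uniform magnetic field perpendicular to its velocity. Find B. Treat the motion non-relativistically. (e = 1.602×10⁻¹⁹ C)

From |q|vB = mv²/r, B = mv/(|q|r).
B = (4.48×10⁻²⁶)(4.8×10⁶)/((1.602×10⁻¹⁹)(890)) ≈ 1.5×10⁻³ T.

B ≈ 1.5×10⁻³ T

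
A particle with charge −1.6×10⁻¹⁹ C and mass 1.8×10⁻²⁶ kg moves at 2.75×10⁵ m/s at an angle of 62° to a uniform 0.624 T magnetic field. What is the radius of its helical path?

v⊥ = v sinθ = 2.75×10⁵·sin62° ≈ 2.428×10⁵ m/s.
r = m v⊥/(|q|B) = (1.8×10⁻²⁶)(2.428×10⁵)/((1.6×10⁻¹⁹)(0.624)) ≈ 0.0438 m.

r ≈ 0.0438 m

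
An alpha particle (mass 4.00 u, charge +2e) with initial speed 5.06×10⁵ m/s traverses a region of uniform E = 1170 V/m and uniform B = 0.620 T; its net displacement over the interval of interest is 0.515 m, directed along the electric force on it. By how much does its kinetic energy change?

The magnetic force is always ⟂ v and does no work; only the electric force changes KE.
ΔKE = F_E · d = |q|E d = (3.204×10⁻¹⁹)(1170)(0.515) ≈ 1.93×10⁻¹⁶ J.

ΔKE ≈ 1.93×10⁻¹⁶ J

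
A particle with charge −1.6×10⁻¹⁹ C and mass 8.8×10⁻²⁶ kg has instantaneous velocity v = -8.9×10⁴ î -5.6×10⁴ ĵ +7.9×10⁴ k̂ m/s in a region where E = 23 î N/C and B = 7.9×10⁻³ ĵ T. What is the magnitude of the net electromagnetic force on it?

|F| ≈ 1.48×10⁻¹⁶ N

v×B = (-624, 0, -703) N/C.
E + v×B = (-601, 0, -703) N/C.
F = q(E + v×B) = (−1.6×10⁻¹⁹ C)·(-601, 0, -703) = (9.62×10⁻¹⁷, 0, 1.12×10⁻¹⁶) N.
|F| = 1.48×10⁻¹⁶ N.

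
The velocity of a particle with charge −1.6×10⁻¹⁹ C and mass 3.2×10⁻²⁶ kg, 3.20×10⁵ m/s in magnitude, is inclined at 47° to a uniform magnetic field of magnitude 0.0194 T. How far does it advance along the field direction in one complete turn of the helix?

p ≈ 14.1 m

v∥ = v cosθ = 3.20×10⁵·cos47° ≈ 2.182×10⁵ m/s.
T = 2πm/(|q|B) = 2π(3.2×10⁻²⁶)/((1.6×10⁻¹⁹)(0.0194)) ≈ 6.478×10⁻⁵ s.
pitch = v∥ T = (2.182×10⁵)(6.478×10⁻⁵) ≈ 14.1 m.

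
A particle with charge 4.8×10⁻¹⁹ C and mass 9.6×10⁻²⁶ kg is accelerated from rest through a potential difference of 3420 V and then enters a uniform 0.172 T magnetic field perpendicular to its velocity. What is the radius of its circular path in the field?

Acceleration: |q|V = ½mv² ⇒ v = √(2|q|V/m) = √(2·4.8×10⁻¹⁹·3420/9.6×10⁻²⁶) ≈ 1.849×10⁵ m/s.
In the field: r = mv/(|q|B) = (9.6×10⁻²⁶)(1.849×10⁵)/((4.8×10⁻¹⁹)(0.172)) ≈ 0.215 m.

r ≈ 0.215 m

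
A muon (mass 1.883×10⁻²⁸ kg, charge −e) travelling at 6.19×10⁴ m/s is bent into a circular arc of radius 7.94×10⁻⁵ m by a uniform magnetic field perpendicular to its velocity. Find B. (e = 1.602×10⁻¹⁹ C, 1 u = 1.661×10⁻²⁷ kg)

B ≈ 0.916 T

From |q|vB = mv²/r, B = mv/(|q|r).
B = (1.883×10⁻²⁸)(6.19×10⁴)/((1.602×10⁻¹⁹)(7.94×10⁻⁵)) ≈ 0.916 T.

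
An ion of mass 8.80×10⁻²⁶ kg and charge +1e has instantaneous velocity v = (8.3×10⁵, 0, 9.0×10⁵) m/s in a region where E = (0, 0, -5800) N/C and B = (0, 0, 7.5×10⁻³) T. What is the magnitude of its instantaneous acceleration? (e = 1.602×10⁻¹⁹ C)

v×B = (0, -6220, 0) N/C.
E + v×B = (0, -6220, -5800) N/C.
F = q(E + v×B) = (1.602×10⁻¹⁹ C)·(0, -6220, -5800) = (0, -9.97×10⁻¹⁶, -9.29×10⁻¹⁶) N.
|a| = |F|/m = 1.363×10⁻¹⁵/8.80×10⁻²⁶ ≈ 1.55×10¹⁰ m/s².

|a| ≈ 1.55×10¹⁰ m/s²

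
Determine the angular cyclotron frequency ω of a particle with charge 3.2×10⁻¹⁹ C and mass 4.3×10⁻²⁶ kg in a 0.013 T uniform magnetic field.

ω = |q|B/m.
ω = (3.2×10⁻¹⁹)(0.013)/4.3×10⁻²⁶ ≈ 9.7×10⁴ rad/s.

ω ≈ 9.7×10⁴ rad/s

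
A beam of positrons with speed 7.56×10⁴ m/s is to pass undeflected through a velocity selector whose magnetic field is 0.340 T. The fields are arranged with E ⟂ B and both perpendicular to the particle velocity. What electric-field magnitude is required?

For straight-line motion qE = qvB, so E = vB.
E = 7.56×10⁴ × 0.340 = 2.57×10⁴ V/m.

E = 2.57×10⁴ V/m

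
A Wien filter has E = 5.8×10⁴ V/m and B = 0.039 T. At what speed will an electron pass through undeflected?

Zero net Lorentz force requires |qE| = |q v×B|, i.e. E = vB.
v = E/B = 5.8×10⁴/0.039 = 1.5×10⁶ m/s.

v = 1.5×10⁶ m/s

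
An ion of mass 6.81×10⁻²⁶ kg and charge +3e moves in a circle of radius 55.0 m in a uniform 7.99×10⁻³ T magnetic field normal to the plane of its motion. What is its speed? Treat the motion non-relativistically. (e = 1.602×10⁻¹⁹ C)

From |q|vB = mv²/r, v = |q|Br/m.
v = (4.806×10⁻¹⁹)(7.99×10⁻³)(55.0)/6.81×10⁻²⁶ ≈ 3.10×10⁶ m/s.

v ≈ 3.10×10⁶ m/s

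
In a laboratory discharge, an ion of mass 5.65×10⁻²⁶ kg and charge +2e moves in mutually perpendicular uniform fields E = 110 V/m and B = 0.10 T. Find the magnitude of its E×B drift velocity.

In crossed fields the guiding centre drifts at v_d = |E×B|/B² = E/B, independent of charge and mass.
v_d = 110/0.10 = 1100 m/s.

v_d ≈ 1100 m/s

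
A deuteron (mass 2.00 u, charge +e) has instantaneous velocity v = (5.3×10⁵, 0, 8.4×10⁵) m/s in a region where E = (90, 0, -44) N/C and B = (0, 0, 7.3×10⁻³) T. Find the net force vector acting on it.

v×B = (0, -3870, 0) N/C.
E + v×B = (90.0, -3870, -44.0) N/C.
F = q(E + v×B) = (1.602×10⁻¹⁹ C)·(90.0, -3870, -44.0) = (1.44×10⁻¹⁷, -6.20×10⁻¹⁶, -7.05×10⁻¹⁸) N.

F ≈ (1.44×10⁻¹⁷, -6.20×10⁻¹⁶, -7.05×10⁻¹⁸) N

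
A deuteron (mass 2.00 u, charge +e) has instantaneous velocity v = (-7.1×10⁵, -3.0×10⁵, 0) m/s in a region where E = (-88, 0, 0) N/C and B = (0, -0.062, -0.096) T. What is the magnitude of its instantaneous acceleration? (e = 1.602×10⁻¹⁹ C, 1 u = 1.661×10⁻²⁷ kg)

|a| ≈ 4.15×10¹² m/s²

v×B = (2.88×10⁴, -6.82×10⁴, 4.40×10⁴) N/C.
E + v×B = (2.87×10⁴, -6.82×10⁴, 4.40×10⁴) N/C.
F = q(E + v×B) = (1.602×10⁻¹⁹ C)·(2.87×10⁴, -6.82×10⁴, 4.40×10⁴) = (4.60×10⁻¹⁵, -1.09×10⁻¹⁴, 7.05×10⁻¹⁵) N.
|a| = |F|/m = 1.379×10⁻¹⁴/3.322×10⁻²⁷ ≈ 4.15×10¹² m/s².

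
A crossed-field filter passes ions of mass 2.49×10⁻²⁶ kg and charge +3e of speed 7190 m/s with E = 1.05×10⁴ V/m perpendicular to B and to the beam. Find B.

Balance of forces in the selector: qE = qvB ⇒ B = E/v.
B = 1.05×10⁴/7190 = 1.46 T.

B = 1.46 T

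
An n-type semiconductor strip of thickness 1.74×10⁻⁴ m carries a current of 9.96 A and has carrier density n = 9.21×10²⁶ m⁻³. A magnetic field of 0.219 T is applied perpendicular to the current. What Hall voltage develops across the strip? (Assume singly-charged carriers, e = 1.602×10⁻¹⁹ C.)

V_H ≈ 8.50×10⁻⁵ V

V_H = IB/(n e t).
V_H = (9.96)(0.219)/((9.21×10²⁶)(1.602×10⁻¹⁹)(1.74×10⁻⁴)) ≈ 8.50×10⁻⁵ V.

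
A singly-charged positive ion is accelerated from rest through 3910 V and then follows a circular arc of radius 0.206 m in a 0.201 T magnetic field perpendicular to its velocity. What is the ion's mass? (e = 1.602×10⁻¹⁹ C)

Combine |q|V = ½mv² and r = mv/(|q|B): eliminate v to get m = qB²r²/(2V).
m = (1.602×10⁻¹⁹)(0.201)²(0.206)²/(2·3910) ≈ 3.51×10⁻²⁶ kg.

m ≈ 3.51×10⁻²⁶ kg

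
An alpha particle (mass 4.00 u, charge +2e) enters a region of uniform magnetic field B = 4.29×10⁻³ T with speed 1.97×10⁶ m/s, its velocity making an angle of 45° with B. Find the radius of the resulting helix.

v⊥ = v sinθ = 1.97×10⁶·sin45° ≈ 1.393×10⁶ m/s.
r = m v⊥/(|q|B) = (6.644×10⁻²⁷)(1.393×10⁶)/((3.204×10⁻¹⁹)(4.29×10⁻³)) ≈ 6.73 m.

r ≈ 6.73 m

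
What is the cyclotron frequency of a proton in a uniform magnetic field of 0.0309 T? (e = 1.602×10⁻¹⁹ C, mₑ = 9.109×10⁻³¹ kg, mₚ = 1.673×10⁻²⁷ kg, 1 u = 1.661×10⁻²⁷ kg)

f ≈ 4.71×10⁵ Hz

f = |q|B/(2πm).
f = (1.602×10⁻¹⁹)(0.0309)/(2π·1.673×10⁻²⁷) ≈ 4.71×10⁵ Hz.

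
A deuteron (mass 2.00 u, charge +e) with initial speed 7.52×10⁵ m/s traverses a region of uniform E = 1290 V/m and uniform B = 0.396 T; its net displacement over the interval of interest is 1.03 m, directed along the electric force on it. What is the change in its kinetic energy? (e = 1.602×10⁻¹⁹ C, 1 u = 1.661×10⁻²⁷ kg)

The magnetic force is always ⟂ v and does no work; only the electric force changes KE.
ΔKE = F_E · d = |q|E d = (1.602×10⁻¹⁹)(1290)(1.03) ≈ 2.13×10⁻¹⁶ J.

ΔKE ≈ 2.13×10⁻¹⁶ J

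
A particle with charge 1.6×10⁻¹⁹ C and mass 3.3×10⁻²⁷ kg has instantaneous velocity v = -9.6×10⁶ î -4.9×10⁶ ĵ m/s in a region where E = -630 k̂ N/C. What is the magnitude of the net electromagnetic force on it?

|F| ≈ 1.01×10⁻¹⁶ N

Only an electric field acts, so F = qE = (1.6×10⁻¹⁹ C)·(0, 0, -630) = (0, 0, -1.01×10⁻¹⁶) N.
|F| = 1.01×10⁻¹⁶ N.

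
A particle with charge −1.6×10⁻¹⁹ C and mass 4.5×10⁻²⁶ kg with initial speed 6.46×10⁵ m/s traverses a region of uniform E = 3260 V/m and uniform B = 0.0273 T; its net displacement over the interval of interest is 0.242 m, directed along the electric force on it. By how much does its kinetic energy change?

The magnetic force is always ⟂ v and does no work; only the electric force changes KE.
ΔKE = F_E · d = |q|E d = (1.6×10⁻¹⁹)(3260)(0.242) ≈ 1.26×10⁻¹⁶ J.

ΔKE ≈ 1.26×10⁻¹⁶ J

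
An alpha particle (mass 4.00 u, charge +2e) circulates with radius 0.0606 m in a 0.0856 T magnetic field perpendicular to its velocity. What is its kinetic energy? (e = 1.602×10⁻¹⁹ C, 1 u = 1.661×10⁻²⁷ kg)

v = |q|Br/m, then KE = ½mv² = (qBr)²/(2m).
v = (3.204×10⁻¹⁹)(0.0856)(0.0606)/6.644×10⁻²⁷ ≈ 2.502×10⁵ m/s.
KE = ½(6.644×10⁻²⁷)(2.502×10⁵)² ≈ 2.08×10⁻¹⁶ J = 1300 eV.

KE ≈ 1300 eV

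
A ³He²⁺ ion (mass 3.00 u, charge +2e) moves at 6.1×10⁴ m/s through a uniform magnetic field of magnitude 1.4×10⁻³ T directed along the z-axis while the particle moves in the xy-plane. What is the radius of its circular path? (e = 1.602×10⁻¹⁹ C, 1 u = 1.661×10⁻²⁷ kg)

The magnetic force provides the centripetal force: |q|vB = mv²/r.
r = mv/(|q|B) = (4.983×10⁻²⁷)(6.1×10⁴)/((3.204×10⁻¹⁹)(1.4×10⁻³)) ≈ 0.68 m.

r ≈ 0.68 m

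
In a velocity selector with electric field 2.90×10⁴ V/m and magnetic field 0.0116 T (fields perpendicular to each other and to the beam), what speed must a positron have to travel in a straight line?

v = 2.50×10⁶ m/s

Zero net Lorentz force requires |qE| = |q v×B|, i.e. E = vB.
v = E/B = 2.90×10⁴/0.0116 = 2.50×10⁶ m/s.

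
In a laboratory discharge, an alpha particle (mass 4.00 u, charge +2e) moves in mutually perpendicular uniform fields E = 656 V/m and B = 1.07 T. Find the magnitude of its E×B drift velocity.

v_d ≈ 613 m/s

In crossed fields the guiding centre drifts at v_d = |E×B|/B² = E/B, independent of charge and mass.
v_d = 656/1.07 = 613 m/s.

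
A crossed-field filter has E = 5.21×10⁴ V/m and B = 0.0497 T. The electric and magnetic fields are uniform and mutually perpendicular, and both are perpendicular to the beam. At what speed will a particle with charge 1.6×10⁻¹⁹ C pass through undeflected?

Straight-line motion ⇒ electric and magnetic forces cancel, so E = vB.
v = E/B = 5.21×10⁴/0.0497 = 1.05×10⁶ m/s.

v = 1.05×10⁶ m/s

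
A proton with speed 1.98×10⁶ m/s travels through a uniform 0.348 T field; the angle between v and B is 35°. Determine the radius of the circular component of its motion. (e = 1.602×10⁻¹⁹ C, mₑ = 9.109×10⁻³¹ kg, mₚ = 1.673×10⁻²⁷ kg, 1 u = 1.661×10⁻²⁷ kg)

r ≈ 0.0341 m

v⊥ = v sinθ = 1.98×10⁶·sin35° ≈ 1.136×10⁶ m/s.
r = m v⊥/(|q|B) = (1.673×10⁻²⁷)(1.136×10⁶)/((1.602×10⁻¹⁹)(0.348)) ≈ 0.0341 m.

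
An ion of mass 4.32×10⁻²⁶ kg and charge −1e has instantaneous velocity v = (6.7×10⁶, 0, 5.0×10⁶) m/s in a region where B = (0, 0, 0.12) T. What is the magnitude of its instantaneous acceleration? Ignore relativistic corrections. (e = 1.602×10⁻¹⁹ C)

|a| ≈ 2.98×10¹² m/s²

v×B = (0, -8.04×10⁵, 0) N/C.
F = q v×B = (−1.602×10⁻¹⁹ C)·(0, -8.04×10⁵, 0) = (0, 1.29×10⁻¹³, 0) N.
|a| = |F|/m = 1.288×10⁻¹³/4.32×10⁻²⁶ ≈ 2.98×10¹² m/s².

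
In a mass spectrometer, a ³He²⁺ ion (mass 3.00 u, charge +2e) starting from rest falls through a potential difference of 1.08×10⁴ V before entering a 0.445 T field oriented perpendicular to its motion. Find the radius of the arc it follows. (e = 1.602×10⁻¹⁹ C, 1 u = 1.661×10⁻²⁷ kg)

Acceleration: |q|V = ½mv² ⇒ v = √(2|q|V/m) = √(2·3.204×10⁻¹⁹·1.08×10⁴/4.983×10⁻²⁷) ≈ 1.178×10⁶ m/s.
In the field: r = mv/(|q|B) = (4.983×10⁻²⁷)(1.178×10⁶)/((3.204×10⁻¹⁹)(0.445)) ≈ 0.0412 m.

r ≈ 0.0412 m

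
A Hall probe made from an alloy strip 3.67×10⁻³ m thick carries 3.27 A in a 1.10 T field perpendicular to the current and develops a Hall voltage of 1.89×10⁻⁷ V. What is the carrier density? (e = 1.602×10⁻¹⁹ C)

n ≈ 3.24×10²⁸ m⁻³

From V_H = IB/(n e t), n = IB/(V_H e t).
n = (3.27)(1.10)/((1.89×10⁻⁷)(1.602×10⁻¹⁹)(3.67×10⁻³)) ≈ 3.24×10²⁸ m⁻³.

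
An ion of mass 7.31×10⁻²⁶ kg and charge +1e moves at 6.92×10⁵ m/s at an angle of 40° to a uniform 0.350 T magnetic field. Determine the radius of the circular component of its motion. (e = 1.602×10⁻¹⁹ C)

r ≈ 0.580 m

v⊥ = v sinθ = 6.92×10⁵·sin40° ≈ 4.448×10⁵ m/s.
r = m v⊥/(|q|B) = (7.31×10⁻²⁶)(4.448×10⁵)/((1.602×10⁻¹⁹)(0.350)) ≈ 0.580 m.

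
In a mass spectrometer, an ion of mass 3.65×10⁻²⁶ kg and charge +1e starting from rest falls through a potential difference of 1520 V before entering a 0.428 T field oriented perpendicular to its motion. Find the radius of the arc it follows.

r ≈ 0.0615 m

Acceleration: |q|V = ½mv² ⇒ v = √(2|q|V/m) = √(2·1.602×10⁻¹⁹·1520/3.65×10⁻²⁶) ≈ 1.155×10⁵ m/s.
In the field: r = mv/(|q|B) = (3.65×10⁻²⁶)(1.155×10⁵)/((1.602×10⁻¹⁹)(0.428)) ≈ 0.0615 m.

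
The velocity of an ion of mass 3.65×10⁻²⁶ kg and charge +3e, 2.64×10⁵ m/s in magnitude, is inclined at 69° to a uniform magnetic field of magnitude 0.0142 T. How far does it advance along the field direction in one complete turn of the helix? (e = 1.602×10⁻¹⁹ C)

p ≈ 3.18 m

v∥ = v cosθ = 2.64×10⁵·cos69° ≈ 9.461×10⁴ m/s.
T = 2πm/(|q|B) = 2π(3.65×10⁻²⁶)/((4.806×10⁻¹⁹)(0.0142)) ≈ 3.360×10⁻⁵ s.
pitch = v∥ T = (9.461×10⁴)(3.360×10⁻⁵) ≈ 3.18 m.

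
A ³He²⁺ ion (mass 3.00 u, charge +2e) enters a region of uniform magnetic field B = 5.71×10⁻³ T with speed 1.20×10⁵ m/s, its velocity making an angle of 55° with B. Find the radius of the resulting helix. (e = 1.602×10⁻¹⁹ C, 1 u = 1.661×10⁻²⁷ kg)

v⊥ = v sinθ = 1.20×10⁵·sin55° ≈ 9.830×10⁴ m/s.
r = m v⊥/(|q|B) = (4.983×10⁻²⁷)(9.830×10⁴)/((3.204×10⁻¹⁹)(5.71×10⁻³)) ≈ 0.268 m.

r ≈ 0.268 m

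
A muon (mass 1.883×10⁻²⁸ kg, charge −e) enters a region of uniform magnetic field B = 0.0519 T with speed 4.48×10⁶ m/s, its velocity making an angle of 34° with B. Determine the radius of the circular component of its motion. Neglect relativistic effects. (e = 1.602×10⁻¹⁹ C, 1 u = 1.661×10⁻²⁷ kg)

r ≈ 0.0567 m

v⊥ = v sinθ = 4.48×10⁶·sin34° ≈ 2.505×10⁶ m/s.
r = m v⊥/(|q|B) = (1.883×10⁻²⁸)(2.505×10⁶)/((1.602×10⁻¹⁹)(0.0519)) ≈ 0.0567 m.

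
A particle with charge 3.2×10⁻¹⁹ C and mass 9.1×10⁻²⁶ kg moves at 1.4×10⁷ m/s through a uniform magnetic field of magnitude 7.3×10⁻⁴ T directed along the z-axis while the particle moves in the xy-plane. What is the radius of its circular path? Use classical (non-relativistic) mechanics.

r ≈ 5500 m

The magnetic force provides the centripetal force: |q|vB = mv²/r.
r = mv/(|q|B) = (9.1×10⁻²⁶)(1.4×10⁷)/((3.2×10⁻¹⁹)(7.3×10⁻⁴)) ≈ 5500 m.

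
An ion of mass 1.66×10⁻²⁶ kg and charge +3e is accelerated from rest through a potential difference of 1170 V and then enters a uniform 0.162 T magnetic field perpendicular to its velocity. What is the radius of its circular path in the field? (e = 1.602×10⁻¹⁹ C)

Acceleration: |q|V = ½mv² ⇒ v = √(2|q|V/m) = √(2·4.806×10⁻¹⁹·1170/1.66×10⁻²⁶) ≈ 2.603×10⁵ m/s.
In the field: r = mv/(|q|B) = (1.66×10⁻²⁶)(2.603×10⁵)/((4.806×10⁻¹⁹)(0.162)) ≈ 0.0555 m.

r ≈ 0.0555 m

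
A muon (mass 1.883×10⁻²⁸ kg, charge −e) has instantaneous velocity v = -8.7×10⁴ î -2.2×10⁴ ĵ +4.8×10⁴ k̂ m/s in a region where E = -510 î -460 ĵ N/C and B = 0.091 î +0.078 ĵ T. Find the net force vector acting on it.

F ≈ (6.81×10⁻¹⁶, -6.26×10⁻¹⁶, 7.66×10⁻¹⁶) N

v×B = (-3740, 4370, -4780) N/C.
E + v×B = (-4250, 3910, -4780) N/C.
F = q(E + v×B) = (−1.602×10⁻¹⁹ C)·(-4250, 3910, -4780) = (6.81×10⁻¹⁶, -6.26×10⁻¹⁶, 7.66×10⁻¹⁶) N.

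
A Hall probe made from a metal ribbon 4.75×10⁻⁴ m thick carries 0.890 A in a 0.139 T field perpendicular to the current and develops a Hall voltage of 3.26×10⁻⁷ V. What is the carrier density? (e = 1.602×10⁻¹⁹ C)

n ≈ 4.99×10²⁷ m⁻³

From V_H = IB/(n e t), n = IB/(V_H e t).
n = (0.890)(0.139)/((3.26×10⁻⁷)(1.602×10⁻¹⁹)(4.75×10⁻⁴)) ≈ 4.99×10²⁷ m⁻³.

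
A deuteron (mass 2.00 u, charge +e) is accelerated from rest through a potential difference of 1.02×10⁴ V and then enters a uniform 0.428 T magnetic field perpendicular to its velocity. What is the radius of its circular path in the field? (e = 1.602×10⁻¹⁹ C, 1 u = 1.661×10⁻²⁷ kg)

r ≈ 0.0481 m

Acceleration: |q|V = ½mv² ⇒ v = √(2|q|V/m) = √(2·1.602×10⁻¹⁹·1.02×10⁴/3.322×10⁻²⁷) ≈ 9.919×10⁵ m/s.
In the field: r = mv/(|q|B) = (3.322×10⁻²⁷)(9.919×10⁵)/((1.602×10⁻¹⁹)(0.428)) ≈ 0.0481 m.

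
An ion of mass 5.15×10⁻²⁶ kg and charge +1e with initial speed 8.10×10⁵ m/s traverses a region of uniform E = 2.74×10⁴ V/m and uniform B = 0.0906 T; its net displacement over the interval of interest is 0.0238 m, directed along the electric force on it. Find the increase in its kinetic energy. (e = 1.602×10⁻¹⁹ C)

ΔKE ≈ 1.04×10⁻¹⁶ J

The magnetic force is always ⟂ v and does no work; only the electric force changes KE.
ΔKE = F_E · d = |q|E d = (1.602×10⁻¹⁹)(2.74×10⁴)(0.0238) ≈ 1.04×10⁻¹⁶ J.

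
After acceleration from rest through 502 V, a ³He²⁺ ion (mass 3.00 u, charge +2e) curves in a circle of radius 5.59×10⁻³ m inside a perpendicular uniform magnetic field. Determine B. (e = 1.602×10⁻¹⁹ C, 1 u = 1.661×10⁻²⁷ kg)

B ≈ 0.707 T

v = √(2|q|V/m) = √(2·3.204×10⁻¹⁹·502/4.983×10⁻²⁷) ≈ 2.541×10⁵ m/s.
B = mv/(|q|r) = (4.983×10⁻²⁷)(2.541×10⁵)/((3.204×10⁻¹⁹)(5.59×10⁻³)) ≈ 0.707 T.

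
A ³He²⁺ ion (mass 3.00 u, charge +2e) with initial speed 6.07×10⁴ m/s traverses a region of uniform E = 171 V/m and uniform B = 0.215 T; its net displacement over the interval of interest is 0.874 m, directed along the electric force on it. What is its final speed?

v_f ≈ 1.51×10⁵ m/s

B does no work; ΔKE = |q|E d.
½mv_f² = ½mv₀² + |q|Ed = ½(4.983×10⁻²⁷)(6.07×10⁴)² + (3.204×10⁻¹⁹)(171)(0.874) ≈ 9.180×10⁻¹⁸ J + 4.789×10⁻¹⁷ J ≈ 5.706×10⁻¹⁷ J.
v_f = √(2·5.706×10⁻¹⁷/4.983×10⁻²⁷) ≈ 1.51×10⁵ m/s.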